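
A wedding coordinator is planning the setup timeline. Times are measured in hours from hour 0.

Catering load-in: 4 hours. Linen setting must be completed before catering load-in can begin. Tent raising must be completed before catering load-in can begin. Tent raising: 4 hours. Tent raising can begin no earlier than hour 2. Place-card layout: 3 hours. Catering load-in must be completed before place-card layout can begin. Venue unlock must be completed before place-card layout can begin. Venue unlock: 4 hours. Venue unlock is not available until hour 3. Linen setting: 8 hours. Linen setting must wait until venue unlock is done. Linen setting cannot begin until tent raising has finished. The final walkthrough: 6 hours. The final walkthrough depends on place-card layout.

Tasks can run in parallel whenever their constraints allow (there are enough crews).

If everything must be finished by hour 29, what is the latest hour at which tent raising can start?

4

The final walkthrough has no dependents, so it just needs to finish by hour 29. Starting by 29 − 6 = hour 23 achieves that.
Place-card layout has to be done before the final walkthrough (must start by hour 23). That means finishing by hour 23, i.e. starting by 23 − 3 = hour 20.
Catering load-in feeds into place-card layout (must start by hour 20); so catering load-in must finish by hour 20 and therefore start by hour 16.
Linen setting feeds into catering load-in (must start by hour 16); so linen setting must finish by hour 16 and therefore start by hour 8.
Tent raising must finish in time for linen setting (must start by hour 8); catering load-in (must start by hour 16). The tightest is hour 8, so tent raising must start by 8 − 4 = hour 4.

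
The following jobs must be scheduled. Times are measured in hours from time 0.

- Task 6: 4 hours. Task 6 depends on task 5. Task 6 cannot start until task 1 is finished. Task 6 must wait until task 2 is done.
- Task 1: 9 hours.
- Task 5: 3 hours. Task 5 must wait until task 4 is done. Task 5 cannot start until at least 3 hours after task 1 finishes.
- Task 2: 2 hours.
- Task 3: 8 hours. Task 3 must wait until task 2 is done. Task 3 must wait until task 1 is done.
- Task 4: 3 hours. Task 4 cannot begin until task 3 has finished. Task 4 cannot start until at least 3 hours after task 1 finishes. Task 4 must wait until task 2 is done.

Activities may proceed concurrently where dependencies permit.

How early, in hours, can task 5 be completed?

Task 2 can start immediately at hour 0; it finishes at hour 2.
Task 1 can start immediately at hour 0; it finishes at hour 9.
Task 3 cannot start until task 2 (finishes hour 2); task 1 (finishes hour 9). The controlling bound is hour 9, so task 3 finishes at 9 + 8 = hour 17.
Task 4 cannot start until task 3 (finishes hour 17); task 1 (finishes hour 9, plus 3-hour gap → hour 12); task 2 (finishes hour 2). The controlling bound is hour 17, so task 4 finishes at 17 + 3 = hour 20.
Task 5 needs all of task 4 (finishes hour 20); task 1 (finishes hour 9, plus 3-hour gap → hour 12). That puts its earliest start at hour 20; it finishes at 20 + 3 = hour 23.

23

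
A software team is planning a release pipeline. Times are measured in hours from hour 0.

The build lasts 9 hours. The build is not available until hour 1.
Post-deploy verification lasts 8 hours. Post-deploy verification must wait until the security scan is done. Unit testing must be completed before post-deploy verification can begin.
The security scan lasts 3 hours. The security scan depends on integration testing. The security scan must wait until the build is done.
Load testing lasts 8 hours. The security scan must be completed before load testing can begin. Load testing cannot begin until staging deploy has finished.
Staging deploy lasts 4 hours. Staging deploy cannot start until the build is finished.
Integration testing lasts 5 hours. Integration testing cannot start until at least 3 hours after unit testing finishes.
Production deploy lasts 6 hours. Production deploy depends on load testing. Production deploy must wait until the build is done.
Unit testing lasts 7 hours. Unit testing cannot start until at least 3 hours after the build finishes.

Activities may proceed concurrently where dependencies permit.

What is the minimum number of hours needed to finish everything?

45

After its own release at hour 1, the build can start at hour 1 and finishes at hour 10.
Staging deploy waits on the build (finishes hour 10), so it starts at hour 10 and finishes at 10 + 4 = hour 14.
After the build (finishes hour 10, plus 3-hour gap → hour 13), unit testing can start at hour 13 and finishes at hour 20.
Integration testing waits on unit testing (finishes hour 20, plus 3-hour gap → hour 23), so it starts at hour 23 and finishes at 23 + 5 = hour 28.
The security scan needs all of integration testing (finishes hour 28); the build (finishes hour 10). That puts its earliest start at hour 28; it finishes at 28 + 3 = hour 31.
Post-deploy verification needs all of the security scan (finishes hour 31); unit testing (finishes hour 20). That puts its earliest start at hour 31; it finishes at 31 + 8 = hour 39.
Load testing has to wait for the security scan (finishes hour 31); staging deploy (finishes hour 14). The latest of these is hour 31, so load testing runs hour 31 to 31 + 8 = hour 39.
Production deploy needs all of load testing (finishes hour 39); the build (finishes hour 10). That puts its earliest start at hour 39; it finishes at 39 + 6 = hour 45.
All tasks are finished once the last one completes. Finish times: The build at 10, Unit testing at 20, Integration testing at 28, The security scan at 31, Staging deploy at 14, Load testing at 39, Production deploy at 45, Post-deploy verification at 39. The latest is hour 45.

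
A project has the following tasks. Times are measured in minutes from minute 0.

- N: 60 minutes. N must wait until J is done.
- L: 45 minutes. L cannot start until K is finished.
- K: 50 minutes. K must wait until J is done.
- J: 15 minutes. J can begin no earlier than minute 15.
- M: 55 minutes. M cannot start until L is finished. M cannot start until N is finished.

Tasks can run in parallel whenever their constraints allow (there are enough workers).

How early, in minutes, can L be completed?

125

After its own release at minute 15, J can start at minute 15 and finishes at minute 30.
K cannot begin until J (finishes minute 30). It runs from minute 30 to 30 + 50 = minute 80.
L waits on K (finishes minute 80), so it starts at minute 80 and finishes at 80 + 45 = minute 125.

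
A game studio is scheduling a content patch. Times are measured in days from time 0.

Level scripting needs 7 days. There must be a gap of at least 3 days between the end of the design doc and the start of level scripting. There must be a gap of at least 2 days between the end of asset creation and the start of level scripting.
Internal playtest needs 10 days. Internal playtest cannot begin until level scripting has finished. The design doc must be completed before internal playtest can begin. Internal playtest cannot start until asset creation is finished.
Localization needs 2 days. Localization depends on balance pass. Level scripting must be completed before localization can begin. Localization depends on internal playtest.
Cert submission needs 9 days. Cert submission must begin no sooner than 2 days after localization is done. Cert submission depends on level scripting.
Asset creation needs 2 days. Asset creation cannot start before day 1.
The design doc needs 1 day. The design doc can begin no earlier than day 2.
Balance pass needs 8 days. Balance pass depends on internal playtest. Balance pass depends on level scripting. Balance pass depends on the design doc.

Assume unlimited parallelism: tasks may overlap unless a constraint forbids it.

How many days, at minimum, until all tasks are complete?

44

Asset creation cannot begin until its own release at day 1. It runs from day 1 to 1 + 2 = day 3.
The design doc waits on its own release at day 2, so it starts at day 2 and finishes at 2 + 1 = day 3.
Level scripting needs all of the design doc (finishes day 3, plus 3-day gap → day 6); asset creation (finishes day 3, plus 2-day gap → day 5). That puts its earliest start at day 6; it finishes at 6 + 7 = day 13.
For internal playtest: level scripting (finishes day 13); the design doc (finishes day 3); asset creation (finishes day 3). Taking the maximum gives a start of day 13, and it finishes at 13 + 10 = day 23.
For balance pass: internal playtest (finishes day 23); level scripting (finishes day 13); the design doc (finishes day 3). Taking the maximum gives a start of day 23, and it finishes at 23 + 8 = day 31.
Localization cannot start until balance pass (finishes day 31); level scripting (finishes day 13); internal playtest (finishes day 23). The controlling bound is day 31, so localization finishes at 31 + 2 = day 33.
For cert submission: localization (finishes day 33, plus 2-day gap → day 35); level scripting (finishes day 13). Taking the maximum gives a start of day 35, and it finishes at 35 + 9 = day 44.
All tasks are finished once the last one completes. Finish times: The design doc at 3, Asset creation at 3, Level scripting at 13, Internal playtest at 23, Balance pass at 31, Localization at 33, Cert submission at 44. The latest is day 44.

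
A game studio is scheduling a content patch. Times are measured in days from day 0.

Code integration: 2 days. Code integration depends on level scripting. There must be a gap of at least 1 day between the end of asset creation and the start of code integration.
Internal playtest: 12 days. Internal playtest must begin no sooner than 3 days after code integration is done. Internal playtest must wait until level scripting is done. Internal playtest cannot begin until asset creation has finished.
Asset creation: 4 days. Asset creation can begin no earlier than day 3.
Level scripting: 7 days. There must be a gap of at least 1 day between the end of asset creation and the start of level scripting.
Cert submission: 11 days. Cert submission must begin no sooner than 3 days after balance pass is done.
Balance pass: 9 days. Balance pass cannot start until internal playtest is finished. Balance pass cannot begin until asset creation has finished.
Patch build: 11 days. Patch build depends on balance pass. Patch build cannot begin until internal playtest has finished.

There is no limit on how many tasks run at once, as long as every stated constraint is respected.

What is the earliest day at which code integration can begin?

After its own release at day 3, asset creation can start at day 3 and finishes at day 7.
After asset creation (finishes day 7, plus 1-day gap → day 8), level scripting can start at day 8 and finishes at day 15.
Code integration waits on level scripting (finishes day 15); asset creation (finishes day 7, plus 1-day gap → day 8). The latest of these is day 15, which is the earliest code integration can start.

15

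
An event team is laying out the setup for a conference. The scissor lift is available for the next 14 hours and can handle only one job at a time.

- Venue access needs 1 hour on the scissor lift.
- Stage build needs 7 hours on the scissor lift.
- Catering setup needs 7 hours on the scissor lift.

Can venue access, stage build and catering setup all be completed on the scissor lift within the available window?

Running back to back, the jobs need 1 + 7 + 7 = 15 hours on the scissor lift.
Since 15 > 14, they cannot all fit.

No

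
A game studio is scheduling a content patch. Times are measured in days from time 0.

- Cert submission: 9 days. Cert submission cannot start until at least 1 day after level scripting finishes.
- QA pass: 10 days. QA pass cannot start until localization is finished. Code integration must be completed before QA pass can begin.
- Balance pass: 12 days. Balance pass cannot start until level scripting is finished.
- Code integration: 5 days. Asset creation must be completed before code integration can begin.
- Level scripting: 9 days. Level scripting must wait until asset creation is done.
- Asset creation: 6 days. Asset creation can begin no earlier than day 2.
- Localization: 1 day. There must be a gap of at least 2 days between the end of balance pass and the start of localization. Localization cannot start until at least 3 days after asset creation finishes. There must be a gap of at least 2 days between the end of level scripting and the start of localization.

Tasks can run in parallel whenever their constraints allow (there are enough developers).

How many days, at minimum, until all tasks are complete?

Asset creation cannot begin until its own release at day 2. It runs from day 2 to 2 + 6 = day 8.
Code integration cannot begin until asset creation (finishes day 8). It runs from day 8 to 8 + 5 = day 13.
Level scripting waits on asset creation (finishes day 8), so it starts at day 8 and finishes at 8 + 9 = day 17.
Cert submission cannot begin until level scripting (finishes day 17, plus 1-day gap → day 18). It runs from day 18 to 18 + 9 = day 27.
Balance pass cannot begin until level scripting (finishes day 17). It runs from day 17 to 17 + 12 = day 29.
Localization has to wait for balance pass (finishes day 29, plus 2-day gap → day 31); asset creation (finishes day 8, plus 3-day gap → day 11); level scripting (finishes day 17, plus 2-day gap → day 19). The latest of these is day 31, so localization runs day 31 to 31 + 1 = day 32.
QA pass has to wait for localization (finishes day 32); code integration (finishes day 13). The latest of these is day 32, so QA pass runs day 32 to 32 + 10 = day 42.
All tasks are finished once the last one completes. Finish times: Asset creation at 8, Level scripting at 17, Code integration at 13, Balance pass at 29, Localization at 32, QA pass at 42, Cert submission at 27. The latest is day 42.

42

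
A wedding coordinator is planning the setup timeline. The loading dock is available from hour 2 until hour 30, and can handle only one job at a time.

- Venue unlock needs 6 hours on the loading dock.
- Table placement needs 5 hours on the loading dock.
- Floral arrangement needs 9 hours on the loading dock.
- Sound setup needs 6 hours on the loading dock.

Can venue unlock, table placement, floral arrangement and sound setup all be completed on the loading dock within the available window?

The loading dock window is 30 − 2 = 28 hours.
Running back to back, the jobs need 6 + 5 + 9 + 6 = 26 hours on the loading dock.
Since 26 ≤ 28, they fit within the window.

Yes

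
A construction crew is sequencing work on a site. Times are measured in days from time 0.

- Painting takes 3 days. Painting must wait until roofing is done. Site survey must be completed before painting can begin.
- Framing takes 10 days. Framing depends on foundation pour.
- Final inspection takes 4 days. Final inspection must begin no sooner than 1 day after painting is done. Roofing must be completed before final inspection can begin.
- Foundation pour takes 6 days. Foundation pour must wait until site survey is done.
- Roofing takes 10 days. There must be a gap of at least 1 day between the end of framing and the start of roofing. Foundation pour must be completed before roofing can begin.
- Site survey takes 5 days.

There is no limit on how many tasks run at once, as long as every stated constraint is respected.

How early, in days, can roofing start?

22

Nothing blocks site survey, so it runs from day 0 to day 5.
After site survey (finishes day 5), foundation pour can start at day 5 and finishes at day 11.
Framing waits on foundation pour (finishes day 11), so it starts at day 11 and finishes at 11 + 10 = day 21.
Roofing waits on framing (finishes day 21, plus 1-day gap → day 22); foundation pour (finishes day 11). The latest of these is day 22, which is the earliest roofing can start.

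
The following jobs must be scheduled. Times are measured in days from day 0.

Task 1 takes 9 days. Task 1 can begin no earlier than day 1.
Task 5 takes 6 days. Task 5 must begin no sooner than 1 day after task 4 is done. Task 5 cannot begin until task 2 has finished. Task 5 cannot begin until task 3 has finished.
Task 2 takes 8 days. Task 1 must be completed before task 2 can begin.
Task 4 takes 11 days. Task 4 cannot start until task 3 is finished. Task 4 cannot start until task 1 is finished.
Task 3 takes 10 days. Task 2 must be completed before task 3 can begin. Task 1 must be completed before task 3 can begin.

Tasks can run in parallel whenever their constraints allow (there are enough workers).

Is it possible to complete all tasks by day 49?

Yes

Task 1 waits on its own release at day 1, so it starts at day 1 and finishes at 1 + 9 = day 10.
Task 2 waits on task 1 (finishes day 10), so it starts at day 10 and finishes at 10 + 8 = day 18.
For task 3: task 2 (finishes day 18); task 1 (finishes day 10). Taking the maximum gives a start of day 18, and it finishes at 18 + 10 = day 28.
For task 4: task 3 (finishes day 28); task 1 (finishes day 10). Taking the maximum gives a start of day 28, and it finishes at 28 + 11 = day 39.
Task 5 needs all of task 4 (finishes day 39, plus 1-day gap → day 40); task 2 (finishes day 18); task 3 (finishes day 28). That puts its earliest start at day 40; it finishes at 40 + 6 = day 46.
Every task is finished by day 46, which is no later than the deadline of 49, so the schedule is feasible.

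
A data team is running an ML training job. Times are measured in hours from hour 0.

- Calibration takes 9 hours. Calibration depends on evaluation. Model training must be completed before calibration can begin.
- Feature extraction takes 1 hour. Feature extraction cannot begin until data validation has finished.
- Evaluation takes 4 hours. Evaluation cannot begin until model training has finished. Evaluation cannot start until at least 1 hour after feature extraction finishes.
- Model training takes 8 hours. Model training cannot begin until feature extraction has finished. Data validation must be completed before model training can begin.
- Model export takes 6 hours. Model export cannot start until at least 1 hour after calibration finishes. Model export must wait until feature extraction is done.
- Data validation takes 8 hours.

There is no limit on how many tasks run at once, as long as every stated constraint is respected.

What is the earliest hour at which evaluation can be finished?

Data validation has no prerequisites, so it starts at hour 0 and finishes at hour 8.
Feature extraction cannot begin until data validation (finishes hour 8). It runs from hour 8 to 8 + 1 = hour 9.
Model training needs all of feature extraction (finishes hour 9); data validation (finishes hour 8). That puts its earliest start at hour 9; it finishes at 9 + 8 = hour 17.
Evaluation needs all of model training (finishes hour 17); feature extraction (finishes hour 9, plus 1-hour gap → hour 10). That puts its earliest start at hour 17; it finishes at 17 + 4 = hour 21.

21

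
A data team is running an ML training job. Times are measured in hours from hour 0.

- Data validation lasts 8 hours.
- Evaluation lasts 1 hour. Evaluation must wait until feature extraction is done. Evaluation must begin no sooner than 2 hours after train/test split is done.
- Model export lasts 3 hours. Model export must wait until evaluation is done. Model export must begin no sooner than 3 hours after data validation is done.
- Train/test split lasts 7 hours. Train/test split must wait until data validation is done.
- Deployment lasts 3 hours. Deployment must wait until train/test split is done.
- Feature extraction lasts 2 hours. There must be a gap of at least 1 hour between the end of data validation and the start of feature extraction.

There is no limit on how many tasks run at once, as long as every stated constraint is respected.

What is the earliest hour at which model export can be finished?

Data validation has no prerequisites, so it starts at hour 0 and finishes at hour 8.
After data validation (finishes hour 8), train/test split can start at hour 8 and finishes at hour 15.
Feature extraction cannot begin until data validation (finishes hour 8, plus 1-hour gap → hour 9). It runs from hour 9 to 9 + 2 = hour 11.
Evaluation has to wait for feature extraction (finishes hour 11); train/test split (finishes hour 15, plus 2-hour gap → hour 17). The latest of these is hour 17, so evaluation runs hour 17 to 17 + 1 = hour 18.
For model export: evaluation (finishes hour 18); data validation (finishes hour 8, plus 3-hour gap → hour 11). Taking the maximum gives a start of hour 18, and it finishes at 18 + 3 = hour 21.

21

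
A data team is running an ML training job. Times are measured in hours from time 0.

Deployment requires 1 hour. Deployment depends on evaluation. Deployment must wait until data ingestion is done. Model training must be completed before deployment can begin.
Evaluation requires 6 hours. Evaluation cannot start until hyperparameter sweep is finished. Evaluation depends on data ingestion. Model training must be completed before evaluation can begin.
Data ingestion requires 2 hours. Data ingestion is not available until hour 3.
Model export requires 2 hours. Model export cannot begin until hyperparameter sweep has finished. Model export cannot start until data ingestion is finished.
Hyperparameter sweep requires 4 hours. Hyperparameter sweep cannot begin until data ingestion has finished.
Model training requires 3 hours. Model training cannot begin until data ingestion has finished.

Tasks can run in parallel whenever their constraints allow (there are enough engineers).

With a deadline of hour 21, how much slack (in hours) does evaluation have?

5

Data ingestion waits on its own release at hour 3, so it starts at hour 3 and finishes at 3 + 2 = hour 5.
After data ingestion (finishes hour 5), model training can start at hour 5 and finishes at hour 8.
After data ingestion (finishes hour 5), hyperparameter sweep can start at hour 5 and finishes at hour 9.
Evaluation needs all of hyperparameter sweep (finishes hour 9); data ingestion (finishes hour 5); model training (finishes hour 8). That puts its earliest start at hour 9; it finishes at 9 + 6 = hour 15.

Working backward from the deadline:
Deployment has no dependents, so it just needs to finish by hour 21. Starting by 21 − 1 = hour 20 achieves that.
Evaluation has to be done before deployment (must start by hour 20). That means finishing by hour 20, i.e. starting by 20 − 6 = hour 14.
So evaluation can start as early as hour 9 and as late as hour 14, giving 14 − 9 = 5 hours of slack.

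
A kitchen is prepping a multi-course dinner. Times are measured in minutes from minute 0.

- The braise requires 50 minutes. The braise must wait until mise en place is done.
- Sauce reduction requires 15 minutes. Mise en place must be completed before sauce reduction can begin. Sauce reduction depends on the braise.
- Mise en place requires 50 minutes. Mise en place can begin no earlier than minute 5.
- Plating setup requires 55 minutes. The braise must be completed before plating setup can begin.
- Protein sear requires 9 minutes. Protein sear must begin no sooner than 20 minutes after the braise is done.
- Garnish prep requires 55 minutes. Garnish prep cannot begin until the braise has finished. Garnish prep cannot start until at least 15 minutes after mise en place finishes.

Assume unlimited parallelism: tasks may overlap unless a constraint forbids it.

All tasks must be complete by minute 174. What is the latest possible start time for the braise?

69

Nothing follows protein sear; the deadline of minute 174 is its only limit. It must start by 174 − 9 = minute 165.
Sauce reduction has no dependents, so it just needs to finish by minute 174. Starting by 174 − 15 = minute 159 achieves that.
To finish by minute 174, plating setup (duration 55) must start no later than minute 119.
Garnish prep has no dependents, so it just needs to finish by minute 174. Starting by 174 − 55 = minute 119 achieves that.
For the braise: protein sear (must start by minute 165, minus 20-minute gap → minute 145); sauce reduction (must start by minute 159); plating setup (must start by minute 119); garnish prep (must start by minute 119). The most restrictive is minute 119; with a 50-minute duration, the braise must start by minute 69.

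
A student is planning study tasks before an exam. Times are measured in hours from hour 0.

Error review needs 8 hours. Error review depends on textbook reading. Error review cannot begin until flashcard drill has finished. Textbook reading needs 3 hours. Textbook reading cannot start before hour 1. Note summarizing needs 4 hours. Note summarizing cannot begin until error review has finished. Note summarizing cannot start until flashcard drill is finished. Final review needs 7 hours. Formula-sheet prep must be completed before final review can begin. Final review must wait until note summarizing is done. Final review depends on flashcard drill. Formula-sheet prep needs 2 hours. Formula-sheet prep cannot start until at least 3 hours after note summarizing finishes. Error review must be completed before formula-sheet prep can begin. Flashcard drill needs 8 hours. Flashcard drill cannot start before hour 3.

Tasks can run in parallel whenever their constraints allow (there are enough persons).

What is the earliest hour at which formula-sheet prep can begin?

After its own release at hour 3, flashcard drill can start at hour 3 and finishes at hour 11.
Textbook reading cannot begin until its own release at hour 1. It runs from hour 1 to 1 + 3 = hour 4.
Error review has to wait for textbook reading (finishes hour 4); flashcard drill (finishes hour 11). The latest of these is hour 11, so error review runs hour 11 to 11 + 8 = hour 19.
Note summarizing needs all of error review (finishes hour 19); flashcard drill (finishes hour 11). That puts its earliest start at hour 19; it finishes at 19 + 4 = hour 23.
Formula-sheet prep waits on note summarizing (finishes hour 23, plus 3-hour gap → hour 26); error review (finishes hour 19). The latest of these is hour 26, which is the earliest formula-sheet prep can start.

26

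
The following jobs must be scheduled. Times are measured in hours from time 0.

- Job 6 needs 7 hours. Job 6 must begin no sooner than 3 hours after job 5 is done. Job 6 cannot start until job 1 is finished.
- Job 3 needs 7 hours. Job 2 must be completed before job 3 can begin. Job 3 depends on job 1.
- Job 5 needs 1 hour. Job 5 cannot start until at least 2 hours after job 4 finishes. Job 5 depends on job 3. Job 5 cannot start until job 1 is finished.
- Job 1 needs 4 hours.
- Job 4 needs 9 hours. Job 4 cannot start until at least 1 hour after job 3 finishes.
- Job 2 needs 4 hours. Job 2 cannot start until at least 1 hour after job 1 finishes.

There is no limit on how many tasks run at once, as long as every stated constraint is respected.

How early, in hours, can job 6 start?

32

Job 1 has no prerequisites, so it starts at hour 0 and finishes at hour 4.
Job 2 cannot begin until job 1 (finishes hour 4, plus 1-hour gap → hour 5). It runs from hour 5 to 5 + 4 = hour 9.
For job 3: job 2 (finishes hour 9); job 1 (finishes hour 4). Taking the maximum gives a start of hour 9, and it finishes at 9 + 7 = hour 16.
Job 4 cannot begin until job 3 (finishes hour 16, plus 1-hour gap → hour 17). It runs from hour 17 to 17 + 9 = hour 26.
Job 5 has to wait for job 4 (finishes hour 26, plus 2-hour gap → hour 28); job 3 (finishes hour 16); job 1 (finishes hour 4). The latest of these is hour 28, so job 5 runs hour 28 to 28 + 1 = hour 29.
Job 6 waits on job 5 (finishes hour 29, plus 3-hour gap → hour 32); job 1 (finishes hour 4). The latest of these is hour 32, which is the earliest job 6 can start.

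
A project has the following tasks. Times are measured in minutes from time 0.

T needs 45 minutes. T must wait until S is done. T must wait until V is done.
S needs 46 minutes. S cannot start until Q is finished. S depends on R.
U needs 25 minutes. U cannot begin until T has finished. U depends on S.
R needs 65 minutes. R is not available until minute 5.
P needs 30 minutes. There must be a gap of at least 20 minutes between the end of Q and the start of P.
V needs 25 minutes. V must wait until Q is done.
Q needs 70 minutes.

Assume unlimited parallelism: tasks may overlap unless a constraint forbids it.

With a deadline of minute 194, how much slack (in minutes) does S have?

8

After its own release at minute 5, R can start at minute 5 and finishes at minute 70.
Q has no prerequisites, so it starts at minute 0 and finishes at minute 70.
S needs all of Q (finishes minute 70); R (finishes minute 70). That puts its earliest start at minute 70; it finishes at 70 + 46 = minute 116.

Working backward from the deadline:
U must finish by minute 194; it takes 25 minutes, so it must start by 194 − 25 = minute 169.
Since U (must start by minute 169) depends on it, T must finish by minute 169. Backing off its 45-minute duration gives a latest start of minute 124.
S has several dependents: T (must start by minute 124); U (must start by minute 169). The earliest of those limits is minute 124, so S must start by 124 − 46 = minute 78.
So S can start as early as minute 70 and as late as minute 78, giving 78 − 70 = 8 minutes of slack.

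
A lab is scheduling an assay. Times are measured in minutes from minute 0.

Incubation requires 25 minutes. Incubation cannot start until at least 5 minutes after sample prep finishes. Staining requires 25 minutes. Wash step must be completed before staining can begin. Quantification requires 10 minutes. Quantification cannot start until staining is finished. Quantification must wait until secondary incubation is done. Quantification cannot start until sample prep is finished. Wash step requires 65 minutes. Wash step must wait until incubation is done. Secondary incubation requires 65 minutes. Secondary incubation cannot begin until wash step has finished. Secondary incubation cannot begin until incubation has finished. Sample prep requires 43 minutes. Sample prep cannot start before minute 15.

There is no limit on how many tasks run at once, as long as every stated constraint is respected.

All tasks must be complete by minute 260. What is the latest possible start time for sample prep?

To finish by minute 260, quantification (duration 10) must start no later than minute 250.
Staining must finish before quantification (must start by minute 250). With a 25-minute duration, staining must start by 250 − 25 = minute 225.
Secondary incubation must finish before quantification (must start by minute 250). With a 65-minute duration, secondary incubation must start by 250 − 65 = minute 185.
Wash step feeds staining (must start by minute 225); secondary incubation (must start by minute 185). Taking the minimum, wash step must finish by minute 185 and start by 185 − 65 = minute 120.
Incubation feeds wash step (must start by minute 120); secondary incubation (must start by minute 185). Taking the minimum, incubation must finish by minute 120 and start by 120 − 25 = minute 95.
For sample prep: incubation (must start by minute 95, minus 5-minute gap → minute 90); quantification (must start by minute 250). The most restrictive is minute 90; with a 43-minute duration, sample prep must start by minute 47.

47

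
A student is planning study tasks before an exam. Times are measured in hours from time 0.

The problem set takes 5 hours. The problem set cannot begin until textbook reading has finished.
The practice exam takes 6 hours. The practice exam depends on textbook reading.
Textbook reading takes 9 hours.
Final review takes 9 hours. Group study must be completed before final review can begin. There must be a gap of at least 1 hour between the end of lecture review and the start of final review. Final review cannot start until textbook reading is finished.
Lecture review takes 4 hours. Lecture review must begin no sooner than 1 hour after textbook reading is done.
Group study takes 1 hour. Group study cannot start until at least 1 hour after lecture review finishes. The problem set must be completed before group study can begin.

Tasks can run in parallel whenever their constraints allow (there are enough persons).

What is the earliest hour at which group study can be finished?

Nothing blocks textbook reading, so it runs from hour 0 to hour 9.
The problem set waits on textbook reading (finishes hour 9), so it starts at hour 9 and finishes at 9 + 5 = hour 14.
Lecture review cannot begin until textbook reading (finishes hour 9, plus 1-hour gap → hour 10). It runs from hour 10 to 10 + 4 = hour 14.
Group study cannot start until lecture review (finishes hour 14, plus 1-hour gap → hour 15); the problem set (finishes hour 14). The controlling bound is hour 15, so group study finishes at 15 + 1 = hour 16.

16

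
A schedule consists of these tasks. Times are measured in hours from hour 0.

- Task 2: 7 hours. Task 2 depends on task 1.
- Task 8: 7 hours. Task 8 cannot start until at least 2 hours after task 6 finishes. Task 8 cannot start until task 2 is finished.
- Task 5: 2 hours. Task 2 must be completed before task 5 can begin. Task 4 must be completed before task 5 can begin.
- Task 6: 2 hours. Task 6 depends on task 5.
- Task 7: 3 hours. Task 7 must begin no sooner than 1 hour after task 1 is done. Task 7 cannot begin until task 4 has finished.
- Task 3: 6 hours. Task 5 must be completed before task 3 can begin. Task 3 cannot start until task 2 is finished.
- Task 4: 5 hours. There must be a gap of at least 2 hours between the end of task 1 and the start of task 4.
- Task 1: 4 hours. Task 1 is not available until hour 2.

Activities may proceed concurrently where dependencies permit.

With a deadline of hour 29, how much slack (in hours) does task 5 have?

3

After its own release at hour 2, task 1 can start at hour 2 and finishes at hour 6.
After task 1 (finishes hour 6, plus 2-hour gap → hour 8), task 4 can start at hour 8 and finishes at hour 13.
After task 1 (finishes hour 6), task 2 can start at hour 6 and finishes at hour 13.
Task 5 cannot start until task 2 (finishes hour 13); task 4 (finishes hour 13). The controlling bound is hour 13, so task 5 finishes at 13 + 2 = hour 15.

Working backward from the deadline:
To finish by hour 29, task 3 (duration 6) must start no later than hour 23.
Task 8 must finish by hour 29; it takes 7 hours, so it must start by 29 − 7 = hour 22.
Task 6 feeds into task 8 (must start by hour 22, minus 2-hour gap → hour 20); so task 6 must finish by hour 20 and therefore start by hour 18.
Task 5 feeds task 3 (must start by hour 23); task 6 (must start by hour 18). Taking the minimum, task 5 must finish by hour 18 and start by 18 − 2 = hour 16.
So task 5 can start as early as hour 13 and as late as hour 16, giving 16 − 13 = 3 hours of slack.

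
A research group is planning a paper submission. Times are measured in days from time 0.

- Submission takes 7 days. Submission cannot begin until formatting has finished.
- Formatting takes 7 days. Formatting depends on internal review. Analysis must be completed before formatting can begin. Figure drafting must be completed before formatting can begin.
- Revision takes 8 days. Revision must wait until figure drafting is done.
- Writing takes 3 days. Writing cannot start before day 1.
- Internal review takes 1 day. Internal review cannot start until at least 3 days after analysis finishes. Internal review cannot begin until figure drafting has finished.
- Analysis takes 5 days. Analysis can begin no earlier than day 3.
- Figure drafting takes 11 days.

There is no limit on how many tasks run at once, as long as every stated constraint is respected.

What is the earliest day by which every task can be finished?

Writing waits on its own release at day 1, so it starts at day 1 and finishes at 1 + 3 = day 4.
Figure drafting can start immediately at day 0; it finishes at day 11.
After figure drafting (finishes day 11), revision can start at day 11 and finishes at day 19.
After its own release at day 3, analysis can start at day 3 and finishes at day 8.
Internal review cannot start until analysis (finishes day 8, plus 3-day gap → day 11); figure drafting (finishes day 11). The controlling bound is day 11, so internal review finishes at 11 + 1 = day 12.
Formatting cannot start until internal review (finishes day 12); analysis (finishes day 8); figure drafting (finishes day 11). The controlling bound is day 12, so formatting finishes at 12 + 7 = day 19.
Submission cannot begin until formatting (finishes day 19). It runs from day 19 to 19 + 7 = day 26.
All tasks are finished once the last one completes. Finish times: Analysis at 8, Figure drafting at 11, Writing at 4, Internal review at 12, Revision at 19, Formatting at 19, Submission at 26. The latest is day 26.

26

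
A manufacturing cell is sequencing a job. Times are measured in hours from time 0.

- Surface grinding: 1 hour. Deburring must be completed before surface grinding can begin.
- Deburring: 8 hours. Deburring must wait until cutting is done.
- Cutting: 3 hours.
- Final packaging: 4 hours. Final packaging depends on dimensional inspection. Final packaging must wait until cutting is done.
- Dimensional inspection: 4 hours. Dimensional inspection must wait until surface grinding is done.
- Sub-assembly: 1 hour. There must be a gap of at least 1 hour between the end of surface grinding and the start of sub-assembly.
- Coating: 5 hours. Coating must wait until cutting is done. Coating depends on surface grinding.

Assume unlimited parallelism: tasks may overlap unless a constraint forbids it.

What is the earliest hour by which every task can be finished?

20

Nothing blocks cutting, so it runs from hour 0 to hour 3.
Deburring waits on cutting (finishes hour 3), so it starts at hour 3 and finishes at 3 + 8 = hour 11.
After deburring (finishes hour 11), surface grinding can start at hour 11 and finishes at hour 12.
After surface grinding (finishes hour 12, plus 1-hour gap → hour 13), sub-assembly can start at hour 13 and finishes at hour 14.
Coating has to wait for cutting (finishes hour 3); surface grinding (finishes hour 12). The latest of these is hour 12, so coating runs hour 12 to 12 + 5 = hour 17.
After surface grinding (finishes hour 12), dimensional inspection can start at hour 12 and finishes at hour 16.
Final packaging needs all of dimensional inspection (finishes hour 16); cutting (finishes hour 3). That puts its earliest start at hour 16; it finishes at 16 + 4 = hour 20.
All tasks are finished once the last one completes. Finish times: Cutting at 3, Deburring at 11, Surface grinding at 12, Dimensional inspection at 16, Coating at 17, Sub-assembly at 14, Final packaging at 20. The latest is hour 20.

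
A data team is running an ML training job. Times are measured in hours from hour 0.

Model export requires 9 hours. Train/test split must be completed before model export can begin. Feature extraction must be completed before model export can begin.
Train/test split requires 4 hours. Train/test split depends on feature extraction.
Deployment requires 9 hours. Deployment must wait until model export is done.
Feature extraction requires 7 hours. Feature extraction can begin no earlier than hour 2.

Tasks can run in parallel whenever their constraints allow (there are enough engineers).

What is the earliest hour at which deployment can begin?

22

Feature extraction cannot begin until its own release at hour 2. It runs from hour 2 to 2 + 7 = hour 9.
Train/test split waits on feature extraction (finishes hour 9), so it starts at hour 9 and finishes at 9 + 4 = hour 13.
Model export has to wait for train/test split (finishes hour 13); feature extraction (finishes hour 9). The latest of these is hour 13, so model export runs hour 13 to 13 + 9 = hour 22.
Deployment waits on model export (finishes hour 22), so the earliest it can start is hour 22.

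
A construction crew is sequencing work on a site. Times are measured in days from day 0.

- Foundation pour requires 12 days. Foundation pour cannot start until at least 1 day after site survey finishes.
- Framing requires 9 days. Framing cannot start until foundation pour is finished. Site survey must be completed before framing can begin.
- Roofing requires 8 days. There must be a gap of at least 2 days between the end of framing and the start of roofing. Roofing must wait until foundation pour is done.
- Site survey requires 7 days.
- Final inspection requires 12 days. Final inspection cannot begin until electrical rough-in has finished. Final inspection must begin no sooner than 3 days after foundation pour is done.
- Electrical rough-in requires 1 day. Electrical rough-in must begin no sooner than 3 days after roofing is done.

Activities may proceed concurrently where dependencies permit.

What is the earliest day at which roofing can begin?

31

Site survey can start immediately at day 0; it finishes at day 7.
After site survey (finishes day 7, plus 1-day gap → day 8), foundation pour can start at day 8 and finishes at day 20.
Framing has to wait for foundation pour (finishes day 20); site survey (finishes day 7). The latest of these is day 20, so framing runs day 20 to 20 + 9 = day 29.
Roofing waits on framing (finishes day 29, plus 2-day gap → day 31); foundation pour (finishes day 20). The latest of these is day 31, which is the earliest roofing can start.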